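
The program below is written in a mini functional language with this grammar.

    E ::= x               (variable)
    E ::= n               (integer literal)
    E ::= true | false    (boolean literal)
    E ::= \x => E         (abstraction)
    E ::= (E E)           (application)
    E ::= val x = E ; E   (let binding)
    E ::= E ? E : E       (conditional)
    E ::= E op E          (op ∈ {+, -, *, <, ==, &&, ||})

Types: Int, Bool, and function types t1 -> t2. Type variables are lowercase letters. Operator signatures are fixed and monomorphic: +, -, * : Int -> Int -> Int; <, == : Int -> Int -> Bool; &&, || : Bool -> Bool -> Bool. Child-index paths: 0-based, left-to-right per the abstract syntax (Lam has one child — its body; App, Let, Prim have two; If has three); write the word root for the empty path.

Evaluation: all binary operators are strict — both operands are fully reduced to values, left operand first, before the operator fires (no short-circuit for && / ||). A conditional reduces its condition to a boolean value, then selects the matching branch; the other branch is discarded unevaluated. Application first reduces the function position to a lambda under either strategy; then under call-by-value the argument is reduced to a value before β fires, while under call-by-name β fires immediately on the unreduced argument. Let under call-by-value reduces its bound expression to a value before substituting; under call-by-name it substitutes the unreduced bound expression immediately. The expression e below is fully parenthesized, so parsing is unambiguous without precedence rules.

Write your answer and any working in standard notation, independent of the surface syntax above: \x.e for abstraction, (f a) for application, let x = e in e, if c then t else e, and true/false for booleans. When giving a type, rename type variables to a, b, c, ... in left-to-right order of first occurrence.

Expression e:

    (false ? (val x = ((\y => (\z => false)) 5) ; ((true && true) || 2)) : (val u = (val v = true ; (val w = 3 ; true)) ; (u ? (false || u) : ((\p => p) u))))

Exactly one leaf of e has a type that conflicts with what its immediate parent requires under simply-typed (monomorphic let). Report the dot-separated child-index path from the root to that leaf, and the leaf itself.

Working:
  unify Bool ~ Bool
\z._ : b -> Bool
\y._ : a -> b -> Bool
  unify a -> b -> Bool ~ Int -> c
  unify a ~ Int
  unify b -> Bool ~ c
_ _ : b -> Bool
let x : b -> Bool
  unify Bool ~ Bool
  unify Bool ~ Bool
  unify Bool ~ Bool
  unify Int ~ Bool
  FAIL: mismatch Int ~ Bool

Answer: 1.1.1 : 2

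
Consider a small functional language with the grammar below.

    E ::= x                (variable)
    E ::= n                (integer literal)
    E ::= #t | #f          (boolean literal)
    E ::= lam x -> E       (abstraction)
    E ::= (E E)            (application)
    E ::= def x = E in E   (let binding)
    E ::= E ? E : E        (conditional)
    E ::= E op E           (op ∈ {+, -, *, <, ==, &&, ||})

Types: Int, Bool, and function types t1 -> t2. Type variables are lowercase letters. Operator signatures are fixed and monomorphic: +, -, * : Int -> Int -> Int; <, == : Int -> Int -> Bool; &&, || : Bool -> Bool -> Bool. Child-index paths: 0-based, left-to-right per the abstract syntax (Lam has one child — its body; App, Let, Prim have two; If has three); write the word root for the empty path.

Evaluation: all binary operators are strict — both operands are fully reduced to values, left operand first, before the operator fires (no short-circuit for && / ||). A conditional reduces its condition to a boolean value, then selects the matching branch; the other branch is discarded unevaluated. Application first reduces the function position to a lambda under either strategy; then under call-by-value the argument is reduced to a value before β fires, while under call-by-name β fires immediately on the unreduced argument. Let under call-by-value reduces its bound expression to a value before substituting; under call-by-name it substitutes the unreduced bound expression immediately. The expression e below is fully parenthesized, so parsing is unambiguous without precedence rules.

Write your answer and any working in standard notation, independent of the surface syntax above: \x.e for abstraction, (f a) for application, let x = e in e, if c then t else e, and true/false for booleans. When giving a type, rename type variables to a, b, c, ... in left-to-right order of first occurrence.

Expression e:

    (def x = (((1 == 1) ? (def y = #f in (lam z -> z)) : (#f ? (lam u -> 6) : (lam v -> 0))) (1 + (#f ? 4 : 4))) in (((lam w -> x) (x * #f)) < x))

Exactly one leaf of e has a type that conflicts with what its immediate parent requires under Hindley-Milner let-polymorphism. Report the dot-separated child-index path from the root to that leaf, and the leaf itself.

Answer: 1.0.1.1 : false

Derivation:
  unify Int ~ Int
  unify Int ~ Int
  unify Bool ~ Bool
let y : Bool
z : a
\z._ : a -> a
  unify Bool ~ Bool
\u._ : b -> Int
\v._ : c -> Int
  unify b -> Int ~ c -> Int
  unify b ~ c
  unify Int ~ Int
  unify a -> a ~ c -> Int
  unify a ~ c
  unify c ~ Int
  unify Int ~ Int
  unify Bool ~ Bool
  unify Int ~ Int
  unify Int ~ Int
  unify Int -> Int ~ Int -> d
  unify Int ~ Int
  unify Int ~ d
_ _ : Int
let x : Int
x : Int
\w._ : e -> Int
x : Int
  unify Int ~ Int
  unify Bool ~ Int
  FAIL: mismatch Bool ~ Int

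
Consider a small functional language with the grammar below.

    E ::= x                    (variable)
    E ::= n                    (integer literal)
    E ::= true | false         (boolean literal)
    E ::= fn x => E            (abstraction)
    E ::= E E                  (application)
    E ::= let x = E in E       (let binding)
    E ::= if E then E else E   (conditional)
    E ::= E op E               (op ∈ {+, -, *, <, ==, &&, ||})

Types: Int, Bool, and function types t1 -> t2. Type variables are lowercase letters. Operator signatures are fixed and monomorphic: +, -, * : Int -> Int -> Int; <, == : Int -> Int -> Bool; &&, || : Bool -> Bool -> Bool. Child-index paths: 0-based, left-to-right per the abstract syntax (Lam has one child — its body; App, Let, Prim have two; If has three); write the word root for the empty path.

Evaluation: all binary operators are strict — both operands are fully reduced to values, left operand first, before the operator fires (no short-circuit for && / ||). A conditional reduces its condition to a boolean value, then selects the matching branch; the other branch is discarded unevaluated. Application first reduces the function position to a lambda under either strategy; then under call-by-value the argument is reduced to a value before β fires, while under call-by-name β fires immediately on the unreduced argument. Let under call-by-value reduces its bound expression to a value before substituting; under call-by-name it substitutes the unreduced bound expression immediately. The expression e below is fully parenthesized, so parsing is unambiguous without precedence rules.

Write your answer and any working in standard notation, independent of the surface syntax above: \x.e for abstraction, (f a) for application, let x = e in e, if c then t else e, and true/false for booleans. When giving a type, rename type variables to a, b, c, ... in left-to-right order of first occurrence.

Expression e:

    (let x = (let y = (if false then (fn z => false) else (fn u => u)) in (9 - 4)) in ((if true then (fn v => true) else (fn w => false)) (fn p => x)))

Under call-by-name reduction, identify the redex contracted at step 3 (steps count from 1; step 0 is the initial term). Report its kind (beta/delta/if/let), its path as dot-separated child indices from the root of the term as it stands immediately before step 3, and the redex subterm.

Answer: beta at root : ((\v.true) (\p.(let y = (if false then (\z.false) else (\u.u)) in (9 - 4))))

Trace:
step 0: (let x = (let y = (if false then (\z.false) else (\u.u)) in (9 - 4)) in ((if true then (\v.true) else (\w.false)) (\p.x)))
step 1: [let@root] ((if true then (\v.true) else (\w.false)) (\p.(let y = (if false then (\z.false) else (\u.u)) in (9 - 4))))
step 2: [if@0] ((\v.true) (\p.(let y = (if false then (\z.false) else (\u.u)) in (9 - 4))))
step 3: [beta@root] true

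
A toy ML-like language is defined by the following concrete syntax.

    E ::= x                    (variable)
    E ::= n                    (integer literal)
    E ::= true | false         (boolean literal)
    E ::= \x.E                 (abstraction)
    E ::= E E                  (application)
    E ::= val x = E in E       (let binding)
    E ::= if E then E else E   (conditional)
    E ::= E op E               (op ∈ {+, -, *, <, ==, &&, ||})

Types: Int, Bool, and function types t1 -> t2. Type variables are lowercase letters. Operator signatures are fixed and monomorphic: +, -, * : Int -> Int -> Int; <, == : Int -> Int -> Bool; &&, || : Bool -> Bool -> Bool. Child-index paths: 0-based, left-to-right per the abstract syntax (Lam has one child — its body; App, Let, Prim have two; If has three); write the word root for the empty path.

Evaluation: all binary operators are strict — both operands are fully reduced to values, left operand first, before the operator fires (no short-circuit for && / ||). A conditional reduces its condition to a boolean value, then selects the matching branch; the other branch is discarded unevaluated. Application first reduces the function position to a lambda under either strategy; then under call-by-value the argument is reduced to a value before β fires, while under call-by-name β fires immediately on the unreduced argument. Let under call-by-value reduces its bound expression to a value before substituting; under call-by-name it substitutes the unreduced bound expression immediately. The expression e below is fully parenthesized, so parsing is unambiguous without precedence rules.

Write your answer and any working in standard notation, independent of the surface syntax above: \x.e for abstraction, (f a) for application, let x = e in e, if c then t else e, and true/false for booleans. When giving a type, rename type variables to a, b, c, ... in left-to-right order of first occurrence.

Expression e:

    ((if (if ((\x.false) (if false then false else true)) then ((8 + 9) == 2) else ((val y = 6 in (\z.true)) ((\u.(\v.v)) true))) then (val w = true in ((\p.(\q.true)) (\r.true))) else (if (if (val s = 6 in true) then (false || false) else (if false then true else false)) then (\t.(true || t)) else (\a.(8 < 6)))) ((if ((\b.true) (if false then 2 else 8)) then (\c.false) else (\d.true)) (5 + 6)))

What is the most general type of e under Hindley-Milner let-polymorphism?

Answer: Bool

Trace:
\x._ : a -> Bool
  unify Bool ~ Bool
  unify Bool ~ Bool
  unify a -> Bool ~ Bool -> b
  unify a ~ Bool
  unify Bool ~ b
_ _ : Bool
  unify Bool ~ Bool
  unify Int ~ Int
  unify Int ~ Int
  unify Int ~ Int
  unify Int ~ Int
let y : Int
\z._ : c -> Bool
v : e
\v._ : e -> e
\u._ : d -> e -> e
  unify d -> e -> e ~ Bool -> f
  unify d ~ Bool
  unify e -> e ~ f
_ _ : e -> e
  unify c -> Bool ~ (e -> e) -> g
  unify c ~ e -> e
  unify Bool ~ g
_ _ : Bool
  unify Bool ~ Bool
  unify Bool ~ Bool
let w : Bool
\q._ : i -> Bool
\p._ : h -> i -> Bool
\r._ : j -> Bool
  unify h -> i -> Bool ~ (j -> Bool) -> k
  unify h ~ j -> Bool
  unify i -> Bool ~ k
_ _ : i -> Bool
let s : Int
  unify Bool ~ Bool
  unify Bool ~ Bool
  unify Bool ~ Bool
  unify Bool ~ Bool
  unify Bool ~ Bool
  unify Bool ~ Bool
  unify Bool ~ Bool
  unify Bool ~ Bool
t : l
  unify l ~ Bool
\t._ : Bool -> Bool
  unify Int ~ Int
  unify Int ~ Int
\a._ : m -> Bool
  unify Bool -> Bool ~ m -> Bool
  unify Bool ~ m
  unify Bool ~ Bool
  unify i -> Bool ~ Bool -> Bool
  unify i ~ Bool
  unify Bool ~ Bool
\b._ : n -> Bool
  unify Bool ~ Bool
  unify Int ~ Int
  unify n -> Bool ~ Int -> o
  unify n ~ Int
  unify Bool ~ o
_ _ : Bool
  unify Bool ~ Bool
\c._ : p -> Bool
\d._ : q -> Bool
  unify p -> Bool ~ q -> Bool
  unify p ~ q
  unify Bool ~ Bool
  unify Int ~ Int
  unify Int ~ Int
  unify q -> Bool ~ Int -> r
  unify q ~ Int
  unify Bool ~ r
_ _ : Bool
  unify Bool -> Bool ~ Bool -> s
  unify Bool ~ Bool
  unify Bool ~ s
_ _ : Bool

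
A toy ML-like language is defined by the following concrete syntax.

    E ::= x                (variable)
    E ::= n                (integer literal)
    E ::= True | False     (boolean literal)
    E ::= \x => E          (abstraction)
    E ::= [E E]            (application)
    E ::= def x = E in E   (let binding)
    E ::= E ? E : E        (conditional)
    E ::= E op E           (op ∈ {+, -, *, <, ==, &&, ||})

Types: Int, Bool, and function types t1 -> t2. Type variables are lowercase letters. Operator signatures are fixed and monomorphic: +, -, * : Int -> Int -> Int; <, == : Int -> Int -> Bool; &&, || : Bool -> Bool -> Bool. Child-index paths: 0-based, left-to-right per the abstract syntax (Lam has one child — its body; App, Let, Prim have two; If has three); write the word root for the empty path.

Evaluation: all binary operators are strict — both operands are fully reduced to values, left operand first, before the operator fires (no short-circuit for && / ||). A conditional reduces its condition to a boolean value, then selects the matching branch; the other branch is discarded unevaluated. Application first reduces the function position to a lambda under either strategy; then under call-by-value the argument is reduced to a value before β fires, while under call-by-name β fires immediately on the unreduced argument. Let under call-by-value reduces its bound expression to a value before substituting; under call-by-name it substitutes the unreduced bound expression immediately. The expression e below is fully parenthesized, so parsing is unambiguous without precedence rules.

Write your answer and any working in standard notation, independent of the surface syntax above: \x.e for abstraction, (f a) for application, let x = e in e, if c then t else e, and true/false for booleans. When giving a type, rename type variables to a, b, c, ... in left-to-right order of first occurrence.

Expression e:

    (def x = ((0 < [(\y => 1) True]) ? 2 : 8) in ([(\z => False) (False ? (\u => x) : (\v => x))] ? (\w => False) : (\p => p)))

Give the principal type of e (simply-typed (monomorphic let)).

Derivation:
  unify Int ~ Int
\y._ : a -> Int
  unify a -> Int ~ Bool -> b
  unify a ~ Bool
  unify Int ~ b
_ _ : Int
  unify Int ~ Int
  unify Bool ~ Bool
  unify Int ~ Int
let x : Int
\z._ : c -> Bool
  unify Bool ~ Bool
x : Int
\u._ : d -> Int
x : Int
\v._ : e -> Int
  unify d -> Int ~ e -> Int
  unify d ~ e
  unify Int ~ Int
  unify c -> Bool ~ (e -> Int) -> f
  unify c ~ e -> Int
  unify Bool ~ f
_ _ : Bool
  unify Bool ~ Bool
\w._ : g -> Bool
p : h
\p._ : h -> h
  unify g -> Bool ~ h -> h
  unify g ~ h
  unify Bool ~ h

Answer: Bool -> Bool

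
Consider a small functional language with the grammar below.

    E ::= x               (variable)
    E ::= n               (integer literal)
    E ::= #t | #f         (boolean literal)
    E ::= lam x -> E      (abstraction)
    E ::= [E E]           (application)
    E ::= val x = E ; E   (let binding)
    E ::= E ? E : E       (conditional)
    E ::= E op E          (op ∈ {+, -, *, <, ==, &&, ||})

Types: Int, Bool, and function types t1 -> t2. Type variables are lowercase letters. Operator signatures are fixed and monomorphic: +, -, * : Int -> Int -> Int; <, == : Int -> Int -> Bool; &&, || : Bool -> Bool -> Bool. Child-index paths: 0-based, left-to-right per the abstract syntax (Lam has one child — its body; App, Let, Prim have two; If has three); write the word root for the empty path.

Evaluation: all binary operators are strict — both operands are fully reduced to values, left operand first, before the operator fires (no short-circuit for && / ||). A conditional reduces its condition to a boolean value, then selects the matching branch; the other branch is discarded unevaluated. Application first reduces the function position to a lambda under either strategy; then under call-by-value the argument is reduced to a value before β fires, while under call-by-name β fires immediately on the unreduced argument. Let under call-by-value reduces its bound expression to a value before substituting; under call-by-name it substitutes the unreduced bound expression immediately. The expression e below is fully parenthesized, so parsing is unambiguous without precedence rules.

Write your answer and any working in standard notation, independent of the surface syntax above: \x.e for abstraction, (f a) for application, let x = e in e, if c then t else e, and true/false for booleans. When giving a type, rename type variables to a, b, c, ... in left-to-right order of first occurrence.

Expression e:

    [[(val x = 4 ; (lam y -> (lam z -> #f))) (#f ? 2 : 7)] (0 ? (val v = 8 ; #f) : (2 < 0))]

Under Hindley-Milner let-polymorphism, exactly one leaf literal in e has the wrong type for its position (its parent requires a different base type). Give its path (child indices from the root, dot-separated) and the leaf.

Derivation:
let x : Int
\z._ : b -> Bool
\y._ : a -> b -> Bool
  unify Bool ~ Bool
  unify Int ~ Int
  unify a -> b -> Bool ~ Int -> c
  unify a ~ Int
  unify b -> Bool ~ c
_ _ : b -> Bool
  unify Int ~ Bool
  FAIL: mismatch Int ~ Bool

Answer: 1.0 : 0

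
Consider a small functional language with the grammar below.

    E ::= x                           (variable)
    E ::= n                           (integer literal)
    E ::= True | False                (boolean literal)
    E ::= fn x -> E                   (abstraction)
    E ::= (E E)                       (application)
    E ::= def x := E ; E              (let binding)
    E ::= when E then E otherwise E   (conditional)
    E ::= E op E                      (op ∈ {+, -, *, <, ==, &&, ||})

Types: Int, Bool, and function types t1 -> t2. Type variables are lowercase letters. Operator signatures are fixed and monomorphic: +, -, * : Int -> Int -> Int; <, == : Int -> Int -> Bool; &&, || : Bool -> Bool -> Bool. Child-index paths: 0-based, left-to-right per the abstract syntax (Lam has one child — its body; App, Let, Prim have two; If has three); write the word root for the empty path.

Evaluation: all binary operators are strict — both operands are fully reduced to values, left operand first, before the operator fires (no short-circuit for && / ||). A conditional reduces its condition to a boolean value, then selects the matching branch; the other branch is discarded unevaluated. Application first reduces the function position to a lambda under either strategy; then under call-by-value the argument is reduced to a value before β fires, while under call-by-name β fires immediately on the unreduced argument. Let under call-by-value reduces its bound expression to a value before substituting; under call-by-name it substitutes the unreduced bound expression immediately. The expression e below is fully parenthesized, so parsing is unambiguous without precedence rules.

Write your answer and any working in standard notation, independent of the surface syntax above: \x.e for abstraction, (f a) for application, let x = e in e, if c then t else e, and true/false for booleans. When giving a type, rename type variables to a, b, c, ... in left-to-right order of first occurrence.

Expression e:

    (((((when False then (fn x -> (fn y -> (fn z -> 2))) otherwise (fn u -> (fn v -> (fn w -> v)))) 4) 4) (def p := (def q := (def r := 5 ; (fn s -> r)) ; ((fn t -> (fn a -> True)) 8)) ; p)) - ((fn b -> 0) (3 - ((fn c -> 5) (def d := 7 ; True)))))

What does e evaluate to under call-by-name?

Answer: 4

Derivation:
step 0: (((((if false then (\x.(\y.(\z.2))) else (\u.(\v.(\w.v)))) 4) 4) (let p = (let q = (let r = 5 in (\s.r)) in ((\t.(\a.true)) 8)) in p)) - ((\b.0) (3 - ((\c.5) (let d = 7 in true)))))
step 1: [if@0.0.0.0] (((((\u.(\v.(\w.v))) 4) 4) (let p = (let q = (let r = 5 in (\s.r)) in ((\t.(\a.true)) 8)) in p)) - ((\b.0) (3 - ((\c.5) (let d = 7 in true)))))
step 2: [beta@0.0.0] ((((\v.(\w.v)) 4) (let p = (let q = (let r = 5 in (\s.r)) in ((\t.(\a.true)) 8)) in p)) - ((\b.0) (3 - ((\c.5) (let d = 7 in true)))))
step 3: [beta@0.0] (((\w.4) (let p = (let q = (let r = 5 in (\s.r)) in ((\t.(\a.true)) 8)) in p)) - ((\b.0) (3 - ((\c.5) (let d = 7 in true)))))
step 4: [beta@0] (4 - ((\b.0) (3 - ((\c.5) (let d = 7 in true)))))
step 5: [beta@1] (4 - 0)
step 6: [delta@root] 4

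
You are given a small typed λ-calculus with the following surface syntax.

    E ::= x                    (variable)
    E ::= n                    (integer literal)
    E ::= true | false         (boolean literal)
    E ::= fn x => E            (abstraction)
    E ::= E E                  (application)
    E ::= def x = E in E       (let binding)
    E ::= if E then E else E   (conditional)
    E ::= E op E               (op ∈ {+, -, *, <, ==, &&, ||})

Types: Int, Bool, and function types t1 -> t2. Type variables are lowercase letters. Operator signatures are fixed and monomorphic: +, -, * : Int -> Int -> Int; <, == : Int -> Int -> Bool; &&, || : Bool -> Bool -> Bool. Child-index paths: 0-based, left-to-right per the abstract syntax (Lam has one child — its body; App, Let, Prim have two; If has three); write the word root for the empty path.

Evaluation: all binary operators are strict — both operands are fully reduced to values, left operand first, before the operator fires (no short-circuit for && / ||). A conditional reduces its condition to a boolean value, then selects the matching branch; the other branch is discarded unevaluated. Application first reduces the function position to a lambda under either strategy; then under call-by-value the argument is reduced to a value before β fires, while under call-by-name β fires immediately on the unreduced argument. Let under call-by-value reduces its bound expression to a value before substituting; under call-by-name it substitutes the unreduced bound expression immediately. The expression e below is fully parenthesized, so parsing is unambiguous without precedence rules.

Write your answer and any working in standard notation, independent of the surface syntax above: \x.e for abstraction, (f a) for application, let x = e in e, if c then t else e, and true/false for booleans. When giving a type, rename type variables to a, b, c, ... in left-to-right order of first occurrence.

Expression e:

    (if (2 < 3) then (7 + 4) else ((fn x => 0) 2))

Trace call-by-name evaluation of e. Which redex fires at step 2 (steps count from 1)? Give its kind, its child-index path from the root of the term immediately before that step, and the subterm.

Derivation:
step 0: (if (2 < 3) then (7 + 4) else ((\x.0) 2))
step 1: [delta@0] (if true then (7 + 4) else ((\x.0) 2))
step 2: [if@root] (7 + 4)

Answer: if at root : (if true then (7 + 4) else ((\x.0) 2))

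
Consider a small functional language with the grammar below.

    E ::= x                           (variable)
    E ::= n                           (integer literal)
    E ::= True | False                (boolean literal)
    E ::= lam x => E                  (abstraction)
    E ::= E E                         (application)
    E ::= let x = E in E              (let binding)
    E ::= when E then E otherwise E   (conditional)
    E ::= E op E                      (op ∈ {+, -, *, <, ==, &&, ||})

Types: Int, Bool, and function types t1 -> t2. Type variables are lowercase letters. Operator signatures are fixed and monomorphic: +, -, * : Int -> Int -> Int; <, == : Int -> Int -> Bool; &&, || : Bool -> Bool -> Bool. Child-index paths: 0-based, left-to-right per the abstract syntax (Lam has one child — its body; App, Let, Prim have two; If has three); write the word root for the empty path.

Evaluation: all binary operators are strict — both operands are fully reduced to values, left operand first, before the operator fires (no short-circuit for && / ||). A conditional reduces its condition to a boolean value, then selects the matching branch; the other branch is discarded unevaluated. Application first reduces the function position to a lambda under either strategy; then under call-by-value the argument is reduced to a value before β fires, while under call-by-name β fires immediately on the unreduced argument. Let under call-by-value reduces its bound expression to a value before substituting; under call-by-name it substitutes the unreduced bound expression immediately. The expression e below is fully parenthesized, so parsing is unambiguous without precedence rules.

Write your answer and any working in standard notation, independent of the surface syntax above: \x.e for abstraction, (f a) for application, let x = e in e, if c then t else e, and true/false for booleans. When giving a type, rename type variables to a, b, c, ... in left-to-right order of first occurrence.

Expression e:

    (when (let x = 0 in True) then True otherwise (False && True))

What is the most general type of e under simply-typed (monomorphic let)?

Answer: Bool

Working:
let x : Int
  unify Bool ~ Bool
  unify Bool ~ Bool
  unify Bool ~ Bool
  unify Bool ~ Bool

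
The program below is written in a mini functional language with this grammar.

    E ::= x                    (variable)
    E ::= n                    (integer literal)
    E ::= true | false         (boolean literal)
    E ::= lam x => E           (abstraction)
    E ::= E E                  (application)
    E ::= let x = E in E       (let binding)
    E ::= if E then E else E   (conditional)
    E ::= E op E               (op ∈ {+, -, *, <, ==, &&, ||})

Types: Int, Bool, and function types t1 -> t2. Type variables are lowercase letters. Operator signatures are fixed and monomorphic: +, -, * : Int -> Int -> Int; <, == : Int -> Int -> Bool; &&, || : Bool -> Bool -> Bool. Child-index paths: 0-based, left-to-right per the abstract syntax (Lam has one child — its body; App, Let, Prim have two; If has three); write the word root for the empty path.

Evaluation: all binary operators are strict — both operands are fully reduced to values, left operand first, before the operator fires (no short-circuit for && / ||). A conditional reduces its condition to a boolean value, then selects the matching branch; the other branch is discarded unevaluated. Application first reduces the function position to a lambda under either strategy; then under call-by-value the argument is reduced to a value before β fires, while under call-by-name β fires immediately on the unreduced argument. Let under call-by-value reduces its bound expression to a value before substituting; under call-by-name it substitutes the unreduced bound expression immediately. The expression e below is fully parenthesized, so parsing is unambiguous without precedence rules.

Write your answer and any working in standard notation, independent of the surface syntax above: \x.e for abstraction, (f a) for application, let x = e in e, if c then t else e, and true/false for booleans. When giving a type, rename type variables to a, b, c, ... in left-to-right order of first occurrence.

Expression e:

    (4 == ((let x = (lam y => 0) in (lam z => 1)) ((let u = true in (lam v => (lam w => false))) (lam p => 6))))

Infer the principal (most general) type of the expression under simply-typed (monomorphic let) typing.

Trace:
  unify Int ~ Int
\y._ : a -> Int
let x : a -> Int
\z._ : b -> Int
let u : Bool
\w._ : d -> Bool
\v._ : c -> d -> Bool
\p._ : e -> Int
  unify c -> d -> Bool ~ (e -> Int) -> f
  unify c ~ e -> Int
  unify d -> Bool ~ f
_ _ : d -> Bool
  unify b -> Int ~ (d -> Bool) -> g
  unify b ~ d -> Bool
  unify Int ~ g
_ _ : Int
  unify Int ~ Int

Answer: Bool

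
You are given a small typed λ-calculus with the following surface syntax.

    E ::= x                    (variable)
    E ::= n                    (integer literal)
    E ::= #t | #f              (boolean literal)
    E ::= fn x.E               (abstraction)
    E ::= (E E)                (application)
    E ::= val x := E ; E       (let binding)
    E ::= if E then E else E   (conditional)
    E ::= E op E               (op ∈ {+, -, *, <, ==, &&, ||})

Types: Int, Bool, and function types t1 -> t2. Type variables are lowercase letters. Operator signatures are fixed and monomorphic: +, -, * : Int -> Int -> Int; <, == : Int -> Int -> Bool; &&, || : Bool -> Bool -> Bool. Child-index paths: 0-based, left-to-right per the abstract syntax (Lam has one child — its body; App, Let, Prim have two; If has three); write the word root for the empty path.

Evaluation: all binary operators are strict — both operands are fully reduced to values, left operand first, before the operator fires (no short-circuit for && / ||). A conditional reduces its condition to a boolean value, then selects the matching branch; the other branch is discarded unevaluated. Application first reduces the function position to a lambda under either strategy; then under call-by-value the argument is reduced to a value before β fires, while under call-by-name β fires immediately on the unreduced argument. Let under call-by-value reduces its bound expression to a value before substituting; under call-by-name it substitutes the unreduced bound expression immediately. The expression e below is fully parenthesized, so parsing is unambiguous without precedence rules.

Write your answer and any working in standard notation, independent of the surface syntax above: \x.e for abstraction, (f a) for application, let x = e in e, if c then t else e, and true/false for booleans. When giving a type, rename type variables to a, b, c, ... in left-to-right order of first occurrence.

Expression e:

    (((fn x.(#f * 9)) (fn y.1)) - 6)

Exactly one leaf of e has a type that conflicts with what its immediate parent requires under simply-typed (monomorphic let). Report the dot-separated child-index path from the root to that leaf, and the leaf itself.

Answer: 0.0.0.0 : false

Derivation:
  unify Bool ~ Int
  FAIL: mismatch Bool ~ Int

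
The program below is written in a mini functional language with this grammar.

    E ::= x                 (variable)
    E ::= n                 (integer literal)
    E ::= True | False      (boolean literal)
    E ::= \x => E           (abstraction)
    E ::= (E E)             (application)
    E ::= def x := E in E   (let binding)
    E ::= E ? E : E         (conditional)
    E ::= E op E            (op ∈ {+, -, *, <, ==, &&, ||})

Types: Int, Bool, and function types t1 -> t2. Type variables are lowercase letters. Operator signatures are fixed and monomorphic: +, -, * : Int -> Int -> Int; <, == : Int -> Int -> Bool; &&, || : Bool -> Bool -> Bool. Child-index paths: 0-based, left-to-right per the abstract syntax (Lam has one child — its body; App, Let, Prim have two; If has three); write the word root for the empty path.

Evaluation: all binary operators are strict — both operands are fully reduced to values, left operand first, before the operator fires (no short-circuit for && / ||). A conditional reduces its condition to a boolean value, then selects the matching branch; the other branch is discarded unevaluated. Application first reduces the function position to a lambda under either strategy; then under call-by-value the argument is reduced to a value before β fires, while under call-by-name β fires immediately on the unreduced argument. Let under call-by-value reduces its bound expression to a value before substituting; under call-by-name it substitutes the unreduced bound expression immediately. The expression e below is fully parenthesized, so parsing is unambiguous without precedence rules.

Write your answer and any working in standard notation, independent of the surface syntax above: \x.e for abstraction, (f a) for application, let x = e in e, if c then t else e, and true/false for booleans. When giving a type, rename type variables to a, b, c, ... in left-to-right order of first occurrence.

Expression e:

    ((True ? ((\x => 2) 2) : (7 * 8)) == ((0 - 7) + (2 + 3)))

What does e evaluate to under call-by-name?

Trace:
step 0: ((if true then ((\x.2) 2) else (7 * 8)) == ((0 - 7) + (2 + 3)))
step 1: [if@0] (((\x.2) 2) == ((0 - 7) + (2 + 3)))
step 2: [beta@0] (2 == ((0 - 7) + (2 + 3)))
step 3: [delta@1.0] (2 == (-7 + (2 + 3)))
step 4: [delta@1.1] (2 == (-7 + 5))
step 5: [delta@1] (2 == -2)
step 6: [delta@root] false

Answer: false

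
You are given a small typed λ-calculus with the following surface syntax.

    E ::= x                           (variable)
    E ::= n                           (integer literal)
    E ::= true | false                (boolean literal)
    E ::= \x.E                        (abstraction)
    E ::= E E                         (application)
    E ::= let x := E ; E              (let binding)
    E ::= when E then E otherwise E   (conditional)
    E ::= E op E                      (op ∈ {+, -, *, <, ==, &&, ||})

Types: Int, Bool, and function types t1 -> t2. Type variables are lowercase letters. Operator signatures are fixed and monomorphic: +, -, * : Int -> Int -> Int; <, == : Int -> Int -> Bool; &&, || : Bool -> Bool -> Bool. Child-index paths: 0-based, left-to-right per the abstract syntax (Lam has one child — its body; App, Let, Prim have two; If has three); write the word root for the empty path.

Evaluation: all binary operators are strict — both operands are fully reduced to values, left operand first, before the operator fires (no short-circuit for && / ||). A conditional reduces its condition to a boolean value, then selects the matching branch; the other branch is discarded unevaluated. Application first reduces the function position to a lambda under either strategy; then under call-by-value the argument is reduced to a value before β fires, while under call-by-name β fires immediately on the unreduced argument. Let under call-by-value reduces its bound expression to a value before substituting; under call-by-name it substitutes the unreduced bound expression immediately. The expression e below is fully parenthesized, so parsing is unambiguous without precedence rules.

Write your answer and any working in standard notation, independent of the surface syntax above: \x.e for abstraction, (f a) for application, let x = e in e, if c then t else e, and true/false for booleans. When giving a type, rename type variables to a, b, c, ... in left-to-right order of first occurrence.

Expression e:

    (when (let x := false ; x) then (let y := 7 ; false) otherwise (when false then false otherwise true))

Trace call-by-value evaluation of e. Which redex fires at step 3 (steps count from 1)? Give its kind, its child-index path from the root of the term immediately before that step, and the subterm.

Answer: if at root : (if false then false else true)

Working:
step 0: (if (let x = false in x) then (let y = 7 in false) else (if false then false else true))
step 1: [let@0] (if false then (let y = 7 in false) else (if false then false else true))
step 2: [if@root] (if false then false else true)
step 3: [if@root] true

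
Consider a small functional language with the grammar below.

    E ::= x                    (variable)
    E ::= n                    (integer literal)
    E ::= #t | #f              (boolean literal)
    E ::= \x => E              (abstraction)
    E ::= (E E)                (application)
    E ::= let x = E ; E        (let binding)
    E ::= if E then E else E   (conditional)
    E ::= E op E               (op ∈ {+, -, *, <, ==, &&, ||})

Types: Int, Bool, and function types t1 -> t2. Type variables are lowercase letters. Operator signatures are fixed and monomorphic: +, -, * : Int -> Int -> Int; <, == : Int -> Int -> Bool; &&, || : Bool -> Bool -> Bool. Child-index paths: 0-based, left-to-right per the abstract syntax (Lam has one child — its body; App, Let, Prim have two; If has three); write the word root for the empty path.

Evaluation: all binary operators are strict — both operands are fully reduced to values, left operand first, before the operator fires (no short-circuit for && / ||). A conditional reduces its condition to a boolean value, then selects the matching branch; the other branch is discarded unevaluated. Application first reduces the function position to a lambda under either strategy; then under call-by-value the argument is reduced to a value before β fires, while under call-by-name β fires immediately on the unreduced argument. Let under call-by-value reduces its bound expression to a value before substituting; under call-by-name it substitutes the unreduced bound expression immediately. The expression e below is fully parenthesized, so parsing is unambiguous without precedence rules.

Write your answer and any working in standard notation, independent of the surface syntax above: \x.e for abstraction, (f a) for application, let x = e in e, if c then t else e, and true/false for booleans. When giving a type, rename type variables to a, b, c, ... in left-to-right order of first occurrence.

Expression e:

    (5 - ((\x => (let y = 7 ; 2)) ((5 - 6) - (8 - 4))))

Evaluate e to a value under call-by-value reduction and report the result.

Answer: 3

Working:
step 0: (5 - ((\x.(let y = 7 in 2)) ((5 - 6) - (8 - 4))))
step 1: [delta@1.1.0] (5 - ((\x.(let y = 7 in 2)) (-1 - (8 - 4))))
step 2: [delta@1.1.1] (5 - ((\x.(let y = 7 in 2)) (-1 - 4)))
step 3: [delta@1.1] (5 - ((\x.(let y = 7 in 2)) -5))
step 4: [beta@1] (5 - (let y = 7 in 2))
step 5: [let@1] (5 - 2)
step 6: [delta@root] 3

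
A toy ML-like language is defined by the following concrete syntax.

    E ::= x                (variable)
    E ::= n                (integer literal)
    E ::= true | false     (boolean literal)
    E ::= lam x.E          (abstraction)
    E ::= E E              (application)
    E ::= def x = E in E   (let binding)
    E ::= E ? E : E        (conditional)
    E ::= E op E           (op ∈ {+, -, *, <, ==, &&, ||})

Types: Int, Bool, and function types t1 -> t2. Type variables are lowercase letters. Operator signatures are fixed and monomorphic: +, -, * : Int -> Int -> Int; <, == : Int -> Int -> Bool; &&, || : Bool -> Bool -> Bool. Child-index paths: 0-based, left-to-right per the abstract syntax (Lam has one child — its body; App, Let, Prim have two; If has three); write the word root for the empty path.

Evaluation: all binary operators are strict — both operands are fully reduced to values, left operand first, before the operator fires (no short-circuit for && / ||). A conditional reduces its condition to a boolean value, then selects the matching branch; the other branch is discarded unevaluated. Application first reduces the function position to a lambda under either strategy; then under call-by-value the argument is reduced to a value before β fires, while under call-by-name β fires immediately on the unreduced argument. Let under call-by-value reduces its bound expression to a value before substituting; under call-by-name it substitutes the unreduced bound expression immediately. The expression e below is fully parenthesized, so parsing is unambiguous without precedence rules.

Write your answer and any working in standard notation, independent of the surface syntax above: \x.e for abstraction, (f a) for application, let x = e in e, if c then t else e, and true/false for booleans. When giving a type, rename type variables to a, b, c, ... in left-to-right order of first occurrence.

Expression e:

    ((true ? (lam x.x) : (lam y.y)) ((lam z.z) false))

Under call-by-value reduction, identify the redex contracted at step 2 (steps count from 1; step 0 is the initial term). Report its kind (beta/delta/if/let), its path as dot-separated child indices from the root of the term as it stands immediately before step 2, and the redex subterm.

Answer: beta at 1 : ((\z.z) false)

Trace:
step 0: ((if true then (\x.x) else (\y.y)) ((\z.z) false))
step 1: [if@0] ((\x.x) ((\z.z) false))
step 2: [beta@1] ((\x.x) false)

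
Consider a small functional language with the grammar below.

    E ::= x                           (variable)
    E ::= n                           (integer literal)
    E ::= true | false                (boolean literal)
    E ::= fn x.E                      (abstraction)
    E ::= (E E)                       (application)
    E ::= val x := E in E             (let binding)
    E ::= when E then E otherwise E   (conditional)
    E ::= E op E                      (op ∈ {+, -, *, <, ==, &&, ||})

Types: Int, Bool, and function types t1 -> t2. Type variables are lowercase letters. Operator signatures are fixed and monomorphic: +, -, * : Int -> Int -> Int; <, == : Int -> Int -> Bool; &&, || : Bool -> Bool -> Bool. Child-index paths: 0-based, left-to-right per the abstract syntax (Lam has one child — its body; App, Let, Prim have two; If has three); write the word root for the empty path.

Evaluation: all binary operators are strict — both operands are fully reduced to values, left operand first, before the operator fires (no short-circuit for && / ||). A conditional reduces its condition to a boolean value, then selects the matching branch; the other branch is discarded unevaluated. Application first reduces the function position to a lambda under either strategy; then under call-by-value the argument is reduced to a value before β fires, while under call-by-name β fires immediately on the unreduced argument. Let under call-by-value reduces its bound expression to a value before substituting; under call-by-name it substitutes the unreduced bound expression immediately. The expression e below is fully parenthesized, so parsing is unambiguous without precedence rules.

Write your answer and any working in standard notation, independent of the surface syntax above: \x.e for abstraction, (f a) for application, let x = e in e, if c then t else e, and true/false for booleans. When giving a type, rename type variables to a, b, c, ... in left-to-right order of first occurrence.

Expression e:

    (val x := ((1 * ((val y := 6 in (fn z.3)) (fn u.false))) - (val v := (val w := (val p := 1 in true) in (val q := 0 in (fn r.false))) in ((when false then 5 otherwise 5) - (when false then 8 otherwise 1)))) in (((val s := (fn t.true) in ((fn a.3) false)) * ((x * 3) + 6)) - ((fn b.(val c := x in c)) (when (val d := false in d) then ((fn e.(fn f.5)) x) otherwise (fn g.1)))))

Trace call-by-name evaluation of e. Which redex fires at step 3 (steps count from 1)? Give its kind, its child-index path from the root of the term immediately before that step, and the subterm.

Derivation:
step 0: (let x = ((1 * ((let y = 6 in (\z.3)) (\u.false))) - (let v = (let w = (let p = 1 in true) in (let q = 0 in (\r.false))) in ((if false then 5 else 5) - (if false then 8 else 1)))) in (((let s = (\t.true) in ((\a.3) false)) * ((x * 3) + 6)) - ((\b.(let c = x in c)) (if (let d = false in d) then ((\e.(\f.5)) x) else (\g.1)))))
step 1: [let@root] (((let s = (\t.true) in ((\a.3) false)) * ((((1 * ((let y = 6 in (\z.3)) (\u.false))) - (let v = (let w = (let p = 1 in true) in (let q = 0 in (\r.false))) in ((if false then 5 else 5) - (if false then 8 else 1)))) * 3) + 6)) - ((\b.(let c = ((1 * ((let y = 6 in (\z.3)) (\u.false))) - (let v = (let w = (let p = 1 in true) in (let q = 0 in (\r.false))) in ((if false then 5 else 5) - (if false then 8 else 1)))) in c)) (if (let d = false in d) then ((\e.(\f.5)) ((1 * ((let y = 6 in (\z.3)) (\u.false))) - (let v = (let w = (let p = 1 in true) in (let q = 0 in (\r.false))) in ((if false then 5 else 5) - (if false then 8 else 1))))) else (\g.1))))
step 2: [let@0.0] ((((\a.3) false) * ((((1 * ((let y = 6 in (\z.3)) (\u.false))) - (let v = (let w = (let p = 1 in true) in (let q = 0 in (\r.false))) in ((if false then 5 else 5) - (if false then 8 else 1)))) * 3) + 6)) - ((\b.(let c = ((1 * ((let y = 6 in (\z.3)) (\u.false))) - (let v = (let w = (let p = 1 in true) in (let q = 0 in (\r.false))) in ((if false then 5 else 5) - (if false then 8 else 1)))) in c)) (if (let d = false in d) then ((\e.(\f.5)) ((1 * ((let y = 6 in (\z.3)) (\u.false))) - (let v = (let w = (let p = 1 in true) in (let q = 0 in (\r.false))) in ((if false then 5 else 5) - (if false then 8 else 1))))) else (\g.1))))
step 3: [beta@0.0] ((3 * ((((1 * ((let y = 6 in (\z.3)) (\u.false))) - (let v = (let w = (let p = 1 in true) in (let q = 0 in (\r.false))) in ((if false then 5 else 5) - (if false then 8 else 1)))) * 3) + 6)) - ((\b.(let c = ((1 * ((let y = 6 in (\z.3)) (\u.false))) - (let v = (let w = (let p = 1 in true) in (let q = 0 in (\r.false))) in ((if false then 5 else 5) - (if false then 8 else 1)))) in c)) (if (let d = false in d) then ((\e.(\f.5)) ((1 * ((let y = 6 in (\z.3)) (\u.false))) - (let v = (let w = (let p = 1 in true) in (let q = 0 in (\r.false))) in ((if false then 5 else 5) - (if false then 8 else 1))))) else (\g.1))))

Answer: beta at 0.0 : ((\a.3) false)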